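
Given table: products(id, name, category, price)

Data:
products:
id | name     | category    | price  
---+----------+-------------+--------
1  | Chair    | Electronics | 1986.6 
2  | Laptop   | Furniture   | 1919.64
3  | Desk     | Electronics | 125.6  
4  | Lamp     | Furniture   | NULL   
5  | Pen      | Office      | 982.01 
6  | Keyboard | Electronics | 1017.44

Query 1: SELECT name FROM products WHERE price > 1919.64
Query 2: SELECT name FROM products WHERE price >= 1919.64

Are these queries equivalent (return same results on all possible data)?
No, not equivalent

Query 1 returns: [('Chair',)]
Query 2 returns: [('Chair',), ('Laptop',)]

Reason: > vs >= gives different results when price = 1919.64 exists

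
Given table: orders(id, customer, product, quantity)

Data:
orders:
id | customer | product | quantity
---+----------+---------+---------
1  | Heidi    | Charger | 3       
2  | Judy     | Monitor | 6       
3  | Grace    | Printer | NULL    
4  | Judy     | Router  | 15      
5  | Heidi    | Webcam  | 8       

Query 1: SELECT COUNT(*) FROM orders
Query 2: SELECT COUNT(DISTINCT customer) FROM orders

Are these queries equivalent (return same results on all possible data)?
No, not equivalent

Query 1 returns: [(5,)]
Query 2 returns: [(3,)]

Reason: COUNT(*) counts rows, COUNT(DISTINCT customer) counts unique customers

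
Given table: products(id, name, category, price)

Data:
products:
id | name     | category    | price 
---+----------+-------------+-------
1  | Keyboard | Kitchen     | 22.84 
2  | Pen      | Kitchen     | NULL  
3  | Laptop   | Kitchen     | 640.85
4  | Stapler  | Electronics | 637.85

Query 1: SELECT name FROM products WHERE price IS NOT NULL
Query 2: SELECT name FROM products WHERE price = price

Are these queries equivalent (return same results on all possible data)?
Yes, equivalent

Both queries return: [('Keyboard',), ('Laptop',), ('Stapler',)]

Reason: IS NOT NULL vs self-equality (both exclude NULLs)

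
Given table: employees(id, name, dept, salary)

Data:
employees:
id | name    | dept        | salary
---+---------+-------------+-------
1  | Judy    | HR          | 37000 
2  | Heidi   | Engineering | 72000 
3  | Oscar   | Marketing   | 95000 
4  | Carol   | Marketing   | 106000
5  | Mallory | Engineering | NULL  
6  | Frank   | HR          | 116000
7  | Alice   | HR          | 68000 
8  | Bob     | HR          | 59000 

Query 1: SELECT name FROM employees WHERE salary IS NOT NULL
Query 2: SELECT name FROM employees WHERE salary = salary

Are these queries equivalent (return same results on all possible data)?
Yes, equivalent

Both queries return: [('Alice',), ('Bob',), ('Carol',), ('Frank',), ('Heidi',), ('Judy',), ('Oscar',)]

Reason: IS NOT NULL vs self-equality (both exclude NULLs)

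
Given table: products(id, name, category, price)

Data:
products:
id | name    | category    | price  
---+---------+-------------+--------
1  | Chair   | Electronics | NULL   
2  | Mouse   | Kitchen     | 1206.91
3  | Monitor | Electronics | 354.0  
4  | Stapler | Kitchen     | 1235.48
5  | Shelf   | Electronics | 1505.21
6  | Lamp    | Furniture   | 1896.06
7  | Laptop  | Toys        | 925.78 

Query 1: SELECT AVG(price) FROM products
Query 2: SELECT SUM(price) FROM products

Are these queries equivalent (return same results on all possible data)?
No, not equivalent

Query 1 returns: [(1187.24,)]
Query 2 returns: [(7123.4400000000005,)]

Reason: AVG vs SUM give different aggregate values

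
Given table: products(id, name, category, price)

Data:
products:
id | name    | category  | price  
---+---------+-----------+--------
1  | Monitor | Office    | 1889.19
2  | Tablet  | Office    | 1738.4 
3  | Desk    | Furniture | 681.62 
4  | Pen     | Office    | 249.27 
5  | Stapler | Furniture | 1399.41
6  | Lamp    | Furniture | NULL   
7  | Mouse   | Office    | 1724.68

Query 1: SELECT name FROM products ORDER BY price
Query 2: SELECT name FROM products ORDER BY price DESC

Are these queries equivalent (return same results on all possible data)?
No, not equivalent

Query 1 returns: [('Lamp',), ('Pen',), ('Desk',), ('Stapler',), ('Mouse',), ('Tablet',), ('Monitor',)]
Query 2 returns: [('Monitor',), ('Tablet',), ('Mouse',), ('Stapler',), ('Desk',), ('Pen',), ('Lamp',)]

Reason: ASC vs DESC gives opposite ordering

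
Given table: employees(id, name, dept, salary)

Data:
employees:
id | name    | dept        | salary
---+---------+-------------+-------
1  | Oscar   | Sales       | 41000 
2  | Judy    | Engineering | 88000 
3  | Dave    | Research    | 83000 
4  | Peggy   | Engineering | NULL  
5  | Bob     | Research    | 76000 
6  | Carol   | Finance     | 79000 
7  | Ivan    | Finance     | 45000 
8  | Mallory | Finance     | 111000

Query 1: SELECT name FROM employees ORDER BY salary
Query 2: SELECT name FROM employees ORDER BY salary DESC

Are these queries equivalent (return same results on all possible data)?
No, not equivalent

Query 1 returns: [('Peggy',), ('Oscar',), ('Ivan',), ('Bob',), ('Carol',), ('Dave',), ('Judy',), ('Mallory',)]
Query 2 returns: [('Mallory',), ('Judy',), ('Dave',), ('Carol',), ('Bob',), ('Ivan',), ('Oscar',), ('Peggy',)]

Reason: ASC vs DESC gives opposite ordering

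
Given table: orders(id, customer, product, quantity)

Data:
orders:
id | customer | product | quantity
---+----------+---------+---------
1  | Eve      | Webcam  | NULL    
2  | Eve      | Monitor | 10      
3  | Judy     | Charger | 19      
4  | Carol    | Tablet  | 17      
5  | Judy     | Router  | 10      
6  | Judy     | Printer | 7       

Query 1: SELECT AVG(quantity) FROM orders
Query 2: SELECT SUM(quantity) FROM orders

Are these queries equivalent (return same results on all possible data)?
No, not equivalent

Query 1 returns: [(12.6,)]
Query 2 returns: [(63,)]

Reason: AVG vs SUM give different aggregate values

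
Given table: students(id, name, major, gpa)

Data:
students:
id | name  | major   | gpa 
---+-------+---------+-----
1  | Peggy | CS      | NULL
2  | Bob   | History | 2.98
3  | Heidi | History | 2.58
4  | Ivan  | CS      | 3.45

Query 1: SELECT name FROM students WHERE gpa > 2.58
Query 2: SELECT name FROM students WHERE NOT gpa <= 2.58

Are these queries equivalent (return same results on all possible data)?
Yes, equivalent

Both queries return: [('Bob',), ('Ivan',)]

Reason: Both filter gpa > 2.58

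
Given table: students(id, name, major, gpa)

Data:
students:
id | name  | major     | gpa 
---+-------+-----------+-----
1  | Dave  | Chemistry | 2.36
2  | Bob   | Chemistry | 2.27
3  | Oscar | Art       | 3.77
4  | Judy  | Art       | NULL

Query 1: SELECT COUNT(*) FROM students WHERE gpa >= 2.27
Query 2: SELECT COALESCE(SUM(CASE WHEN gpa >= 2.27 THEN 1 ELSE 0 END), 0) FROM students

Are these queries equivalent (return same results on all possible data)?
Yes, equivalent

Both queries return: [(3,)]

Reason: COUNT with WHERE vs conditional SUM (COALESCE handles empty-table NULL)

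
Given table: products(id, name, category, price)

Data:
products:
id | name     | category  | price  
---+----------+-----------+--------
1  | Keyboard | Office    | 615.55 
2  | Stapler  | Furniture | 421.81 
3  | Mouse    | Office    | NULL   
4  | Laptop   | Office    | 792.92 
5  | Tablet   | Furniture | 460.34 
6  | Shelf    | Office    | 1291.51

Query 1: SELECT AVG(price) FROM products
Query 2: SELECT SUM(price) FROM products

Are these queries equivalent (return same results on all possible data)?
No, not equivalent

Query 1 returns: [(716.426,)]
Query 2 returns: [(3582.13,)]

Reason: AVG vs SUM give different aggregate values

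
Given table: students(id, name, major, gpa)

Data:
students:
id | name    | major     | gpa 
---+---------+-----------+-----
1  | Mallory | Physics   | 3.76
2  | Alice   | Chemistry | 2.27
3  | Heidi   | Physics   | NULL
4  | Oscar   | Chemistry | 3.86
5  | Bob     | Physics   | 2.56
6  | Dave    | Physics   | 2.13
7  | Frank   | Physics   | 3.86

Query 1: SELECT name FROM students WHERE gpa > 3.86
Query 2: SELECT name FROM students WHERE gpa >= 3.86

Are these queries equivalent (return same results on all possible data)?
No, not equivalent

Query 1 returns: []
Query 2 returns: [('Oscar',), ('Frank',)]

Reason: > vs >= gives different results when gpa = 3.86 exists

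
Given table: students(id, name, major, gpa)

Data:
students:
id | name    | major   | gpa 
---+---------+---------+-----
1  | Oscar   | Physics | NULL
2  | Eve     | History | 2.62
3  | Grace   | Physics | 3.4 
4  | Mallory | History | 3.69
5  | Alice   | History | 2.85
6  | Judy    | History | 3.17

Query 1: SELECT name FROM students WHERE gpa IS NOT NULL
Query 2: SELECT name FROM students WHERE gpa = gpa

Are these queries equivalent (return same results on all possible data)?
Yes, equivalent

Both queries return: [('Alice',), ('Eve',), ('Grace',), ('Judy',), ('Mallory',)]

Reason: IS NOT NULL vs self-equality (both exclude NULLs)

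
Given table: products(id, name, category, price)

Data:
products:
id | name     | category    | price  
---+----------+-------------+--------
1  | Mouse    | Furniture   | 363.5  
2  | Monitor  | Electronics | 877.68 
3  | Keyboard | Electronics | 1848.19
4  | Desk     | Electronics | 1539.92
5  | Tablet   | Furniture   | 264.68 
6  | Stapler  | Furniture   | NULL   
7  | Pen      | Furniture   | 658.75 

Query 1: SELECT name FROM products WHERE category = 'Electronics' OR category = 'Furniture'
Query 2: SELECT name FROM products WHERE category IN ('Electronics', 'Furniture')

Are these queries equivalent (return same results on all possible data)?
Yes, equivalent

Both queries return: [('Desk',), ('Keyboard',), ('Monitor',), ('Mouse',), ('Pen',), ('Stapler',), ('Tablet',)]

Reason: OR vs IN are equivalent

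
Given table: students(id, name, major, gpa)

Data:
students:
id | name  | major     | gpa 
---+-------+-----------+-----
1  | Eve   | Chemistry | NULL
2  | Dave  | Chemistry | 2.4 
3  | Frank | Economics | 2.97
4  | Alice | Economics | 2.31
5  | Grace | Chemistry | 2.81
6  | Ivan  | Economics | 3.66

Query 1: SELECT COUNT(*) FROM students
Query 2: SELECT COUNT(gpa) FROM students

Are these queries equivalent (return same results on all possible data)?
No, not equivalent

Query 1 returns: [(6,)]
Query 2 returns: [(5,)]

Reason: COUNT(*) includes NULLs, COUNT(column) excludes them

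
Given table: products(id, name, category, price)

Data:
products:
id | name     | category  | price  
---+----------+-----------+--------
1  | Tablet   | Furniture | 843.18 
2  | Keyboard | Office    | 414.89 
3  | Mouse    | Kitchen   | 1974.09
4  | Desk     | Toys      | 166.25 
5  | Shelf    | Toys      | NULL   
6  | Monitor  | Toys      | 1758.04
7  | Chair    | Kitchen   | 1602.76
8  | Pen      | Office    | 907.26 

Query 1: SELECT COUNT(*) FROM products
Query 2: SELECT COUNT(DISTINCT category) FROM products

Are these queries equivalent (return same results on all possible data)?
No, not equivalent

Query 1 returns: [(8,)]
Query 2 returns: [(4,)]

Reason: COUNT(*) counts rows, COUNT(DISTINCT category) counts unique categorys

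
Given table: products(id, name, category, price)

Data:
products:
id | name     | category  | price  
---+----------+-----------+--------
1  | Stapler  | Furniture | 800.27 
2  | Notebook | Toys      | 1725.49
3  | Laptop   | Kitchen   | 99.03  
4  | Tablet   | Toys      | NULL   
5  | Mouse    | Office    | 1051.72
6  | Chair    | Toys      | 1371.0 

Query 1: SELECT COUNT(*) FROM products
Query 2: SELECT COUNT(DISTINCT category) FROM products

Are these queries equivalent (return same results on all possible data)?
No, not equivalent

Query 1 returns: [(6,)]
Query 2 returns: [(4,)]

Reason: COUNT(*) counts rows, COUNT(DISTINCT category) counts unique categorys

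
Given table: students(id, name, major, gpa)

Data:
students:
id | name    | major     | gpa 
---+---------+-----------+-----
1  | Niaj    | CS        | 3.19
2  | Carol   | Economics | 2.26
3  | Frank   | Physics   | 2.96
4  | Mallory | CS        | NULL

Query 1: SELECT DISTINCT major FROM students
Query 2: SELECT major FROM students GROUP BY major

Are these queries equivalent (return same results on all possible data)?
Yes, equivalent

Both queries return: [('CS',), ('Economics',), ('Physics',)]

Reason: Both get unique majors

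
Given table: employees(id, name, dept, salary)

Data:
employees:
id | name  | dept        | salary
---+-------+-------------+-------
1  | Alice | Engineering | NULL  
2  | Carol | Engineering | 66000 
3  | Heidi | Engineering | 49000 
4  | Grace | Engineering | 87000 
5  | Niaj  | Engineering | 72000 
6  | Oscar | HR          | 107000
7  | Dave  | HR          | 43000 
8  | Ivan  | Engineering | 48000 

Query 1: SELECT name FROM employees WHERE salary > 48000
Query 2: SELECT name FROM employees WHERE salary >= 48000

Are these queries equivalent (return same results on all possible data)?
No, not equivalent

Query 1 returns: [('Carol',), ('Heidi',), ('Grace',), ('Niaj',), ('Oscar',)]
Query 2 returns: [('Carol',), ('Heidi',), ('Grace',), ('Niaj',), ('Oscar',), ('Ivan',)]

Reason: > vs >= gives different results when salary = 48000 exists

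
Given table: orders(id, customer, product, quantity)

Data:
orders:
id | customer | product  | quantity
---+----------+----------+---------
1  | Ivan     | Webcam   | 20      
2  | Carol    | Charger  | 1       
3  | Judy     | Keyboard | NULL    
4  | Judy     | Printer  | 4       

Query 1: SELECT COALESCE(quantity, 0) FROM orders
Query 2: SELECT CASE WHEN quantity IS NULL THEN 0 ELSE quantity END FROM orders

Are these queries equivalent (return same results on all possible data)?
Yes, equivalent

Both queries return: [(0,), (1,), (4,), (20,)]

Reason: COALESCE vs CASE for NULL handling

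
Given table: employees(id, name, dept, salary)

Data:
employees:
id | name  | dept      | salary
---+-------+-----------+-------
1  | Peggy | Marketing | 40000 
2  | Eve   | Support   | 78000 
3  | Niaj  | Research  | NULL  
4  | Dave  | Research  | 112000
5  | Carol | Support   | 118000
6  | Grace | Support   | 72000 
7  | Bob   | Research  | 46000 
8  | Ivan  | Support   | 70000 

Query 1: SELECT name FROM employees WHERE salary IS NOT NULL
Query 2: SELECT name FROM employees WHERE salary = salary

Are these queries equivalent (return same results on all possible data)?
Yes, equivalent

Both queries return: [('Bob',), ('Carol',), ('Dave',), ('Eve',), ('Grace',), ('Ivan',), ('Peggy',)]

Reason: IS NOT NULL vs self-equality (both exclude NULLs)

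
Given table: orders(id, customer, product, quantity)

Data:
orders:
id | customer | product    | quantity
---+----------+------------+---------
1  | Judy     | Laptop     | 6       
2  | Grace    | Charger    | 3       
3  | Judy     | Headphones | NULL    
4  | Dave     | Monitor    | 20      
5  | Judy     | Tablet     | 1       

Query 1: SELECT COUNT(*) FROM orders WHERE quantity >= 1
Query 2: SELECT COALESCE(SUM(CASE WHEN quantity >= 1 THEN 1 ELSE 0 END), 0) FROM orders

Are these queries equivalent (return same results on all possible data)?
Yes, equivalent

Both queries return: [(4,)]

Reason: COUNT with WHERE vs conditional SUM (COALESCE handles empty-table NULL)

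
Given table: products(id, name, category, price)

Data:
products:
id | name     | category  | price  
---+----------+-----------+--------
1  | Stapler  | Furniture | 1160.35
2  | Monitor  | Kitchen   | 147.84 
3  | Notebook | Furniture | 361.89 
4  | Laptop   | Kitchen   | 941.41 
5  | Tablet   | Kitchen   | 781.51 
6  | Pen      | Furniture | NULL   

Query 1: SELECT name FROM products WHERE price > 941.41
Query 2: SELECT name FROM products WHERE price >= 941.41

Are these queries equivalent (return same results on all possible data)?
No, not equivalent

Query 1 returns: [('Stapler',)]
Query 2 returns: [('Stapler',), ('Laptop',)]

Reason: > vs >= gives different results when price = 941.41 exists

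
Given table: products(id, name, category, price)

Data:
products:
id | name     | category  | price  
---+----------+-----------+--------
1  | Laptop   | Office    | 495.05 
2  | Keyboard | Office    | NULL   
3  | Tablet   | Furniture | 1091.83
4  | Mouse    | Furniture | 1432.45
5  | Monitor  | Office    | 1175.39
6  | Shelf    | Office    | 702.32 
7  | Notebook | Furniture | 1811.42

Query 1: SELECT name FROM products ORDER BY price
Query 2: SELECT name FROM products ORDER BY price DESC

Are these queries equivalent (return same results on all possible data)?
No, not equivalent

Query 1 returns: [('Keyboard',), ('Laptop',), ('Shelf',), ('Tablet',), ('Monitor',), ('Mouse',), ('Notebook',)]
Query 2 returns: [('Notebook',), ('Mouse',), ('Monitor',), ('Tablet',), ('Shelf',), ('Laptop',), ('Keyboard',)]

Reason: ASC vs DESC gives opposite ordering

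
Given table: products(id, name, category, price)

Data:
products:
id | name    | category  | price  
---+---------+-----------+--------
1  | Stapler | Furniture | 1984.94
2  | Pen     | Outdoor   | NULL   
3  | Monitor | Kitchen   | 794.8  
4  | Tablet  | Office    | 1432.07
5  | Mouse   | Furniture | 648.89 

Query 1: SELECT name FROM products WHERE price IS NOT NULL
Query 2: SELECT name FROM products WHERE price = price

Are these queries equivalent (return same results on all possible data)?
Yes, equivalent

Both queries return: [('Monitor',), ('Mouse',), ('Stapler',), ('Tablet',)]

Reason: IS NOT NULL vs self-equality (both exclude NULLs)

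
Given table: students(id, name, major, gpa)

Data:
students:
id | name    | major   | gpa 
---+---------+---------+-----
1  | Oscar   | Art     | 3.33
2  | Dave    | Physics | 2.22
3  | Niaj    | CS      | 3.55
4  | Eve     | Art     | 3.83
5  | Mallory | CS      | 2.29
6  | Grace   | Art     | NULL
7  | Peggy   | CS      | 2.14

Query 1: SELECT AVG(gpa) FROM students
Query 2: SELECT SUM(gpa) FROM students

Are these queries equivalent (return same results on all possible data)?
No, not equivalent

Query 1 returns: [(2.893333333333333,)]
Query 2 returns: [(17.36,)]

Reason: AVG vs SUM give different aggregate values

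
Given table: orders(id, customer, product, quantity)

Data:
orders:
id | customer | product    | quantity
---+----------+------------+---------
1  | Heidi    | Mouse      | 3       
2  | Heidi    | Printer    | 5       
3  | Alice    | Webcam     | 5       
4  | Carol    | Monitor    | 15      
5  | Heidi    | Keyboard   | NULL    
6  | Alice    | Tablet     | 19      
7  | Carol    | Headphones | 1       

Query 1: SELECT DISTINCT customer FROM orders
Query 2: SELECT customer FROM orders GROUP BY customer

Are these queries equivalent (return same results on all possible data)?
Yes, equivalent

Both queries return: [('Alice',), ('Carol',), ('Heidi',)]

Reason: Both get unique customers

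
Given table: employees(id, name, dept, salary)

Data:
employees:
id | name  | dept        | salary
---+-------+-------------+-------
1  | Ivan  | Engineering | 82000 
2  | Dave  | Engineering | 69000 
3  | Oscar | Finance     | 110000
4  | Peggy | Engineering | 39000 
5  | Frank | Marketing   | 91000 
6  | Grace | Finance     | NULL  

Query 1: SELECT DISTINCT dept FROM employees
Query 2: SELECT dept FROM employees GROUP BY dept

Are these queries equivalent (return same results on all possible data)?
Yes, equivalent

Both queries return: [('Engineering',), ('Finance',), ('Marketing',)]

Reason: Both get unique depts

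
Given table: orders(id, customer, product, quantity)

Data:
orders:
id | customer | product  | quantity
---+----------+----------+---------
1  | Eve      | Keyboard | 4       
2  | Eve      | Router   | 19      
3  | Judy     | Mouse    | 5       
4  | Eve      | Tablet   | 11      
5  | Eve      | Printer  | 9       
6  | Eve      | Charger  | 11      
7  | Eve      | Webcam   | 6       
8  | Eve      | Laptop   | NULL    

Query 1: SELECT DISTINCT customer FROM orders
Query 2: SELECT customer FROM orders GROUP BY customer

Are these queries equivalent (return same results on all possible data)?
Yes, equivalent

Both queries return: [('Eve',), ('Judy',)]

Reason: Both get unique customers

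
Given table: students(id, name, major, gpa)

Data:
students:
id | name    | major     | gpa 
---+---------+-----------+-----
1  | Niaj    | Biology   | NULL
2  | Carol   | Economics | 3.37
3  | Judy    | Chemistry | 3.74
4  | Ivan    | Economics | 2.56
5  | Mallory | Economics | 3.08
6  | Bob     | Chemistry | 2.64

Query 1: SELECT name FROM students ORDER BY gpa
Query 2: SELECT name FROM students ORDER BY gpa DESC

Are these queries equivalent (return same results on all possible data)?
No, not equivalent

Query 1 returns: [('Niaj',), ('Ivan',), ('Bob',), ('Mallory',), ('Carol',), ('Judy',)]
Query 2 returns: [('Judy',), ('Carol',), ('Mallory',), ('Bob',), ('Ivan',), ('Niaj',)]

Reason: ASC vs DESC gives opposite ordering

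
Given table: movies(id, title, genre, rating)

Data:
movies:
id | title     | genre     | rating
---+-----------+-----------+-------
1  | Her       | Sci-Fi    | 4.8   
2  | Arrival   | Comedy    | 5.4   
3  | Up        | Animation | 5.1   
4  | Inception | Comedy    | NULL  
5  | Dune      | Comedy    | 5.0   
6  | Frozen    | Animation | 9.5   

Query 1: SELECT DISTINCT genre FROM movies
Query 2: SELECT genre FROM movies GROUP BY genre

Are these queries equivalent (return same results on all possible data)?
Yes, equivalent

Both queries return: [('Animation',), ('Comedy',), ('Sci-Fi',)]

Reason: Both get unique genres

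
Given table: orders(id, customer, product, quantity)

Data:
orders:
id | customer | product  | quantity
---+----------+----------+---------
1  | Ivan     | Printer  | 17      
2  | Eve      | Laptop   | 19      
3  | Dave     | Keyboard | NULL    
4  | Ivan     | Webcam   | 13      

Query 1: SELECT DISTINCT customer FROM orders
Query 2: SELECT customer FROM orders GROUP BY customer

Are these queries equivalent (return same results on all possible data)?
Yes, equivalent

Both queries return: [('Dave',), ('Eve',), ('Ivan',)]

Reason: Both get unique customers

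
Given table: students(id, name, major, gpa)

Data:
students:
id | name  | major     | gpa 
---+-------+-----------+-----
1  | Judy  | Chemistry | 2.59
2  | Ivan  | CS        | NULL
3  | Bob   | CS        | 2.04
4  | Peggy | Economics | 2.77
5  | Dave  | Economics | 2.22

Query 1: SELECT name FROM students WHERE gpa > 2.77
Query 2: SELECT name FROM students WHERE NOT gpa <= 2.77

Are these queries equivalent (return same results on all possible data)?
Yes, equivalent

Both queries return: []

Reason: Both filter gpa > 2.77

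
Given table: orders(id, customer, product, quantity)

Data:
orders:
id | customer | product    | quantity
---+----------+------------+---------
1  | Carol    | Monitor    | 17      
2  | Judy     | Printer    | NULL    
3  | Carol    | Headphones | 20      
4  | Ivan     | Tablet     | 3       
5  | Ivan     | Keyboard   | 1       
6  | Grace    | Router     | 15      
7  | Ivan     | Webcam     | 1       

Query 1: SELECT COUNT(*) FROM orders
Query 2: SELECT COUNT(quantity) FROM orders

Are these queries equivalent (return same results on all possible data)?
No, not equivalent

Query 1 returns: [(7,)]
Query 2 returns: [(6,)]

Reason: COUNT(*) includes NULLs, COUNT(column) excludes them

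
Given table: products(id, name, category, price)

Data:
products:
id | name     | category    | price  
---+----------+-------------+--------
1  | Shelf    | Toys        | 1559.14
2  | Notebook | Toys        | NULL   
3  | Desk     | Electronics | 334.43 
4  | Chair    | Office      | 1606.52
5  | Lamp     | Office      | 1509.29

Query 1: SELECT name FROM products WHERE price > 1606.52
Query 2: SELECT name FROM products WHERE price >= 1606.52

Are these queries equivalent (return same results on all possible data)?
No, not equivalent

Query 1 returns: []
Query 2 returns: [('Chair',)]

Reason: > vs >= gives different results when price = 1606.52 exists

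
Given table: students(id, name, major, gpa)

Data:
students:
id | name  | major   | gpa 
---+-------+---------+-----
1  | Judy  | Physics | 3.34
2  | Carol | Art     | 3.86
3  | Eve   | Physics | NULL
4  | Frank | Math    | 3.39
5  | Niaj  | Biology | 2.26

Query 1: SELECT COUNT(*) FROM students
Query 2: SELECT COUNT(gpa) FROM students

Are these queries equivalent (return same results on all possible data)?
No, not equivalent

Query 1 returns: [(5,)]
Query 2 returns: [(4,)]

Reason: COUNT(*) includes NULLs, COUNT(column) excludes them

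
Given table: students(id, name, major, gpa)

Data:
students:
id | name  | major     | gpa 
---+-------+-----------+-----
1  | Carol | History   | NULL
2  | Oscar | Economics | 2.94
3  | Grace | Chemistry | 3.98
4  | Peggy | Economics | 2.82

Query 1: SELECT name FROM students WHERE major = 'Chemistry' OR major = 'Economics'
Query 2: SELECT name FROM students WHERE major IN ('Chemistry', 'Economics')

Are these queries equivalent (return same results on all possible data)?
Yes, equivalent

Both queries return: [('Grace',), ('Oscar',), ('Peggy',)]

Reason: OR vs IN are equivalent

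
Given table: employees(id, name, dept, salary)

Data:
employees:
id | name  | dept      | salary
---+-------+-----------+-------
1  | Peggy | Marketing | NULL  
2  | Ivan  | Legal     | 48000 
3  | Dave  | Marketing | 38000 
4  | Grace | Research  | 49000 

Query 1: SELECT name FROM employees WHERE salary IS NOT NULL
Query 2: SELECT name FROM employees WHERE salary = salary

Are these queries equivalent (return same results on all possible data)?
Yes, equivalent

Both queries return: [('Dave',), ('Grace',), ('Ivan',)]

Reason: IS NOT NULL vs self-equality (both exclude NULLs)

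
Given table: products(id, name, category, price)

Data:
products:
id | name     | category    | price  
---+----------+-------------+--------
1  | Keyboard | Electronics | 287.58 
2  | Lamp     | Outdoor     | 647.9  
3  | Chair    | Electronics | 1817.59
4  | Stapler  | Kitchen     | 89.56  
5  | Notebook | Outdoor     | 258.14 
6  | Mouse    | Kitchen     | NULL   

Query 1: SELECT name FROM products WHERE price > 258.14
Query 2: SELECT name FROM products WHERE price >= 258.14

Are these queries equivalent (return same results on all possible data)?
No, not equivalent

Query 1 returns: [('Keyboard',), ('Lamp',), ('Chair',)]
Query 2 returns: [('Keyboard',), ('Lamp',), ('Chair',), ('Notebook',)]

Reason: > vs >= gives different results when price = 258.14 exists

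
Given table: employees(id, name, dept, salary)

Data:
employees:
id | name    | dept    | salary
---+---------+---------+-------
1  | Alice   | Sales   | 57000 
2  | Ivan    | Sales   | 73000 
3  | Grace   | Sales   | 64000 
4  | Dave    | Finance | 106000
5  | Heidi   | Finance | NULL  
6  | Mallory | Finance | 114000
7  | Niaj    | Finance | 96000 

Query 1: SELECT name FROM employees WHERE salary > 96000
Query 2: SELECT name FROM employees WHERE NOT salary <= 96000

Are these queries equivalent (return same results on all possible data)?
Yes, equivalent

Both queries return: [('Dave',), ('Mallory',)]

Reason: Both filter salary > 96000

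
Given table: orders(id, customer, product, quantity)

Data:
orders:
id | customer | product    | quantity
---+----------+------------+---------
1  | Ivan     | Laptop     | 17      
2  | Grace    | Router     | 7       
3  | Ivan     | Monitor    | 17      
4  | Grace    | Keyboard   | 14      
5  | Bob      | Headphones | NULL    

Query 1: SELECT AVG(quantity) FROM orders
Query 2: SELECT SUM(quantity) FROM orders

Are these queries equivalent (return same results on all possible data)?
No, not equivalent

Query 1 returns: [(13.75,)]
Query 2 returns: [(55,)]

Reason: AVG vs SUM give different aggregate values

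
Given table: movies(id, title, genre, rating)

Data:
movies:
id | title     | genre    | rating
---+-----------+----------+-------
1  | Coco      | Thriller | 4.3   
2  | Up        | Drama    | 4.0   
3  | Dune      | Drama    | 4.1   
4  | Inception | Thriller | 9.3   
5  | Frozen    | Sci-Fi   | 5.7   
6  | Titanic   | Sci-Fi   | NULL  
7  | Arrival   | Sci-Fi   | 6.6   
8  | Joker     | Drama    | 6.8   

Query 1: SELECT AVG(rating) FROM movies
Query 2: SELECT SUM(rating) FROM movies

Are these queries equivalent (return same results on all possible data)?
No, not equivalent

Query 1 returns: [(5.828571428571428,)]
Query 2 returns: [(40.8,)]

Reason: AVG vs SUM give different aggregate values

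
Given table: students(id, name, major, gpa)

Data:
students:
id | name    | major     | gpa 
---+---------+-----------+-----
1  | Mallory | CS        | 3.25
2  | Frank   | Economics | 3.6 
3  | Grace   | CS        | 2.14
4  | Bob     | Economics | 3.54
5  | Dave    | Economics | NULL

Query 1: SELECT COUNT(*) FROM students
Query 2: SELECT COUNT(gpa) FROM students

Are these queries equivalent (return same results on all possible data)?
No, not equivalent

Query 1 returns: [(5,)]
Query 2 returns: [(4,)]

Reason: COUNT(*) includes NULLs, COUNT(column) excludes them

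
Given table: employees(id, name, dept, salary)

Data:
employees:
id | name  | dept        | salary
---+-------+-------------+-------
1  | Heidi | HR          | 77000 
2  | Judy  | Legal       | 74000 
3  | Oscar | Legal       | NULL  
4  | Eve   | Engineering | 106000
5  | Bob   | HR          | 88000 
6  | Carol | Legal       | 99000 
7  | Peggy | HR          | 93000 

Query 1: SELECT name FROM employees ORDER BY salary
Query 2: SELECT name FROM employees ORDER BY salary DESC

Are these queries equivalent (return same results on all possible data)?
No, not equivalent

Query 1 returns: [('Oscar',), ('Judy',), ('Heidi',), ('Bob',), ('Peggy',), ('Carol',), ('Eve',)]
Query 2 returns: [('Eve',), ('Carol',), ('Peggy',), ('Bob',), ('Heidi',), ('Judy',), ('Oscar',)]

Reason: ASC vs DESC gives opposite ordering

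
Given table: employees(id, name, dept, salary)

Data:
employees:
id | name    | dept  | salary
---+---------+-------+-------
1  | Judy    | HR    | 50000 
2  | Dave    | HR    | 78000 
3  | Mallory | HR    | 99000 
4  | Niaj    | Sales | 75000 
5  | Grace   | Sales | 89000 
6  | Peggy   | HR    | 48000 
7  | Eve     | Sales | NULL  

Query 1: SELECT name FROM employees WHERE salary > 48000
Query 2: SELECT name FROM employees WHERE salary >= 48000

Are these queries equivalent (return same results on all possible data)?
No, not equivalent

Query 1 returns: [('Judy',), ('Dave',), ('Mallory',), ('Niaj',), ('Grace',)]
Query 2 returns: [('Judy',), ('Dave',), ('Mallory',), ('Niaj',), ('Grace',), ('Peggy',)]

Reason: > vs >= gives different results when salary = 48000 exists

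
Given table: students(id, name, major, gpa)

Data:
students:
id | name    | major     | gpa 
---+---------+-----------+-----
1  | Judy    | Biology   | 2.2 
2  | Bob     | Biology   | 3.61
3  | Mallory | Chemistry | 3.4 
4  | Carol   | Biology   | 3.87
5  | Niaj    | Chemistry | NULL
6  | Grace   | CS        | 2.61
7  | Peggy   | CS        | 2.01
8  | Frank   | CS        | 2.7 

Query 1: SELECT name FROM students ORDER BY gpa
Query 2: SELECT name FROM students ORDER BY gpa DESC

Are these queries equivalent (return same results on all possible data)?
No, not equivalent

Query 1 returns: [('Niaj',), ('Peggy',), ('Judy',), ('Grace',), ('Frank',), ('Mallory',), ('Bob',), ('Carol',)]
Query 2 returns: [('Carol',), ('Bob',), ('Mallory',), ('Frank',), ('Grace',), ('Judy',), ('Peggy',), ('Niaj',)]

Reason: ASC vs DESC gives opposite ordering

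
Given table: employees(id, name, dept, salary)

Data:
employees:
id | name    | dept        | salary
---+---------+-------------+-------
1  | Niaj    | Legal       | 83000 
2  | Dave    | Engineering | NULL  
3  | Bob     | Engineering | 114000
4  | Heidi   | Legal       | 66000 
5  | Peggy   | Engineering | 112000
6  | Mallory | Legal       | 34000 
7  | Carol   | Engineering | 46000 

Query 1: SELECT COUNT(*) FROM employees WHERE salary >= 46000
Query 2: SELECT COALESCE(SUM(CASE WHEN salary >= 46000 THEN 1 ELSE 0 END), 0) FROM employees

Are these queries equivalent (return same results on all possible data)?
Yes, equivalent

Both queries return: [(5,)]

Reason: COUNT with WHERE vs conditional SUM (COALESCE handles empty-table NULL)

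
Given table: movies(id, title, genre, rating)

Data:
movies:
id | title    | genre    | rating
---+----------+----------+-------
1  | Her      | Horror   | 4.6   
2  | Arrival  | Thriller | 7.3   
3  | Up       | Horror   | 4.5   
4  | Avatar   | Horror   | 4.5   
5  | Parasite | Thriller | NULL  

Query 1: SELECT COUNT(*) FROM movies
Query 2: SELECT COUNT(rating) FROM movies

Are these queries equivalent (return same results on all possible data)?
No, not equivalent

Query 1 returns: [(5,)]
Query 2 returns: [(4,)]

Reason: COUNT(*) includes NULLs, COUNT(column) excludes them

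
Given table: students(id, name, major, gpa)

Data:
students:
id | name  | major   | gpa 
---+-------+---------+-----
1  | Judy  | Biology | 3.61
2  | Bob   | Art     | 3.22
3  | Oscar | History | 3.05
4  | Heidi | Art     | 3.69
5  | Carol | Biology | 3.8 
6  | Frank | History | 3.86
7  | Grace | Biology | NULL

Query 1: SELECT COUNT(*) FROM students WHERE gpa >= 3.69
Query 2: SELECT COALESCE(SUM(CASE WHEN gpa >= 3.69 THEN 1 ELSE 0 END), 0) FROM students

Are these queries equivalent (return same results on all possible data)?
Yes, equivalent

Both queries return: [(3,)]

Reason: COUNT with WHERE vs conditional SUM (COALESCE handles empty-table NULL)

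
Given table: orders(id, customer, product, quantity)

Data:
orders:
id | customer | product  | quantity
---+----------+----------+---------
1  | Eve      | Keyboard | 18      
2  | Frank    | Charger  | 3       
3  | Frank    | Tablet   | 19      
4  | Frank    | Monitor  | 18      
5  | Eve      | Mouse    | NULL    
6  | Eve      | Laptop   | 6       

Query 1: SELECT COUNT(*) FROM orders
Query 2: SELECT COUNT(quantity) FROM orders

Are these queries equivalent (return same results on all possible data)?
No, not equivalent

Query 1 returns: [(6,)]
Query 2 returns: [(5,)]

Reason: COUNT(*) includes NULLs, COUNT(column) excludes them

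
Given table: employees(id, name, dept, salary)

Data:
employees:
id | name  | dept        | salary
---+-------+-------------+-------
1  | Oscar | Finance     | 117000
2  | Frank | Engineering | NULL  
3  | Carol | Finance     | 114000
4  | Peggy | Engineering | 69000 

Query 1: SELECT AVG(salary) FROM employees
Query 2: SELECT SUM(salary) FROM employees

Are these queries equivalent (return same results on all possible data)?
No, not equivalent

Query 1 returns: [(100000.0,)]
Query 2 returns: [(300000,)]

Reason: AVG vs SUM give different aggregate values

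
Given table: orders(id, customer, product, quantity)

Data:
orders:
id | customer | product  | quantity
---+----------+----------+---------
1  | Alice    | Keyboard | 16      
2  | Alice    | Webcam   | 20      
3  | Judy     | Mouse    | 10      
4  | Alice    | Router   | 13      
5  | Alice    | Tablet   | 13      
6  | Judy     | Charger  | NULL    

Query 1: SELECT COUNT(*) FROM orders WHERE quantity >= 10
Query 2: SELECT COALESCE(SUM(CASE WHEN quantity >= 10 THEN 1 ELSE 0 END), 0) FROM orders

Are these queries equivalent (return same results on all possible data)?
Yes, equivalent

Both queries return: [(5,)]

Reason: COUNT with WHERE vs conditional SUM (COALESCE handles empty-table NULL)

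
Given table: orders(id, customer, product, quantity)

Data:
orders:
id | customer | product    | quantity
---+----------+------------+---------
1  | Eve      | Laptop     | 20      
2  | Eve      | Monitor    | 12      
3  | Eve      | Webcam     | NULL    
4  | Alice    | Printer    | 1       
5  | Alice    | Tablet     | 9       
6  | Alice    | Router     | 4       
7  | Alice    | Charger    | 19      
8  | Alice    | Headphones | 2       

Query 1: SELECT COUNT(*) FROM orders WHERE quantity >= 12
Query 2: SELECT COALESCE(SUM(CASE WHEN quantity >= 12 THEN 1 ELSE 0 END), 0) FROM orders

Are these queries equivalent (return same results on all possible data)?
Yes, equivalent

Both queries return: [(3,)]

Reason: COUNT with WHERE vs conditional SUM (COALESCE handles empty-table NULL)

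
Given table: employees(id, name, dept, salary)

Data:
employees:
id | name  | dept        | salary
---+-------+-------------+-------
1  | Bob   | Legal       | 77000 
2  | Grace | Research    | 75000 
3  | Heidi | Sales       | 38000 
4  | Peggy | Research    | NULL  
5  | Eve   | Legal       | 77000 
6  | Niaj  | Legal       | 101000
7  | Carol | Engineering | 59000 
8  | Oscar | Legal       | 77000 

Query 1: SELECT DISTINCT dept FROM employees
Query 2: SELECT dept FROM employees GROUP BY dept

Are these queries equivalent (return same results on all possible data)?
Yes, equivalent

Both queries return: [('Engineering',), ('Legal',), ('Research',), ('Sales',)]

Reason: Both get unique depts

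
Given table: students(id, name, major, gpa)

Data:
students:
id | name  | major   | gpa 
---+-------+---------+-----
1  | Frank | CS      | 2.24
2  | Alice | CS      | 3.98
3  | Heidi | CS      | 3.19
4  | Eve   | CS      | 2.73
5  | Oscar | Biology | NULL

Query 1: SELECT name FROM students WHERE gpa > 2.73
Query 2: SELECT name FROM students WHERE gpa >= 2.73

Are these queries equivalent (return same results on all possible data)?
No, not equivalent

Query 1 returns: [('Alice',), ('Heidi',)]
Query 2 returns: [('Alice',), ('Heidi',), ('Eve',)]

Reason: > vs >= gives different results when gpa = 2.73 exists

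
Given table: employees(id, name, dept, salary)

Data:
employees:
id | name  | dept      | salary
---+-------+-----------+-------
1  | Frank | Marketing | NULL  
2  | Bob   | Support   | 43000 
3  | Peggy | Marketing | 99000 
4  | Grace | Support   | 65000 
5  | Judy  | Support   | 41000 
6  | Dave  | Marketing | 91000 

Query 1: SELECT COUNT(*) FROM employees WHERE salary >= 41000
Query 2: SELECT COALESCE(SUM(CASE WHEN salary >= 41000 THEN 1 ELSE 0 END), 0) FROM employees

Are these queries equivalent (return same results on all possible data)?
Yes, equivalent

Both queries return: [(5,)]

Reason: COUNT with WHERE vs conditional SUM (COALESCE handles empty-table NULL)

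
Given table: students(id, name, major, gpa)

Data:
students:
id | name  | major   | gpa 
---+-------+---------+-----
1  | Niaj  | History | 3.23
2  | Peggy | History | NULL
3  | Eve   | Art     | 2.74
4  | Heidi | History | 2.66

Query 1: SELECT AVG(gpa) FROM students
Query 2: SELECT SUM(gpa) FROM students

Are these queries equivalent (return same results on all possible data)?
No, not equivalent

Query 1 returns: [(2.876666666666667,)]
Query 2 returns: [(8.63,)]

Reason: AVG vs SUM give different aggregate values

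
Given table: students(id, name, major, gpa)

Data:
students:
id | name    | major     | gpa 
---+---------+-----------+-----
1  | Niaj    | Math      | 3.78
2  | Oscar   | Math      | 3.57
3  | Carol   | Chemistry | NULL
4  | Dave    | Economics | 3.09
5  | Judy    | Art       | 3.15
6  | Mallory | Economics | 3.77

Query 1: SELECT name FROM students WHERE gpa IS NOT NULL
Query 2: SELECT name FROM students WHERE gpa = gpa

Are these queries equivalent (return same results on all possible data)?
Yes, equivalent

Both queries return: [('Dave',), ('Judy',), ('Mallory',), ('Niaj',), ('Oscar',)]

Reason: IS NOT NULL vs self-equality (both exclude NULLs)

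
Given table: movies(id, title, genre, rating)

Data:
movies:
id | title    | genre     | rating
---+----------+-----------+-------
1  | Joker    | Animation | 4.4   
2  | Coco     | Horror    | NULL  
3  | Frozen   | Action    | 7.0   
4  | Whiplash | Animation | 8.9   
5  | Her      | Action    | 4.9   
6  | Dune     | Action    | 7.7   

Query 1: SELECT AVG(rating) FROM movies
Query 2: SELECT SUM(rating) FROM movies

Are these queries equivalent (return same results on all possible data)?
No, not equivalent

Query 1 returns: [(6.58,)]
Query 2 returns: [(32.9,)]

Reason: AVG vs SUM give different aggregate values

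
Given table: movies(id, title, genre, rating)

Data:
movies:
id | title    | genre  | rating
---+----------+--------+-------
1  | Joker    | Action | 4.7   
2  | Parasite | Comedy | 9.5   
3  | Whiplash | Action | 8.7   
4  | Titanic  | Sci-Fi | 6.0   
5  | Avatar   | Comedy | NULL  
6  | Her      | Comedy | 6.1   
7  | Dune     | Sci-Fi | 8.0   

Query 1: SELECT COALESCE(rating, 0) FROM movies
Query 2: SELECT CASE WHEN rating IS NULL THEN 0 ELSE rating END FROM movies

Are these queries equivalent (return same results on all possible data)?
Yes, equivalent

Both queries return: [(0,), (4.7,), (6.0,), (6.1,), (8.0,), (8.7,), (9.5,)]

Reason: COALESCE vs CASE for NULL handling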